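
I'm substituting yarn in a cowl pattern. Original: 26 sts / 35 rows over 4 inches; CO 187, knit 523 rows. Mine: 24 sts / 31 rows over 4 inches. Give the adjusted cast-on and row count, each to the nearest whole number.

Cast on 173 stitches; work 463 rows.

Stitches: 187 × 24/26 = 172.62 → 173.
Rows: 523 × 31/35 = 463.23 → 463.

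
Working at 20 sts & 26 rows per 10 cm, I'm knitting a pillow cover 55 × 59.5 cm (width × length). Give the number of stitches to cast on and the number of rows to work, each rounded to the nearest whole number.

Cast on 110 stitches and work 155 rows.

Stitch gauge = 20/10 = 2 sts/cm; 55 × 2 = 110.00 → 110 sts.
Row gauge = 26/10 = 2.6 rows/cm; 59.5 × 2.6 = 154.70 → 155 rows.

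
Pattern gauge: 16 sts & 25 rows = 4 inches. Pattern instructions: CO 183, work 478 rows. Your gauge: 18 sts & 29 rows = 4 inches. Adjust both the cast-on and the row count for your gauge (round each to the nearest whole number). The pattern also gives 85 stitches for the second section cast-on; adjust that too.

Cast on 206 stitches; work 554 rows; second section cast-on 96 stitches.

Stitches: 183 × 18/16 = 205.88 → 206.
Rows: 478 × 29/25 = 554.48 → 554.
second section cast-on: 85 × 18/16 = 95.62 → 96.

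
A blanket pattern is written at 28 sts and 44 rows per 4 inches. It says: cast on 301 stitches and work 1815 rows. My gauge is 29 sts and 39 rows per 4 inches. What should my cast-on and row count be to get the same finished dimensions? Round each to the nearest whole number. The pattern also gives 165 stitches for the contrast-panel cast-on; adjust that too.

Stitches: 301 × 29/28 = 311.75 → 312.
Rows: 1815 × 39/44 = 1608.75 → 1609.
contrast-panel cast-on: 165 × 29/28 = 170.89 → 171.

Cast on 312 stitches; work 1609 rows; contrast-panel cast-on 171 stitches.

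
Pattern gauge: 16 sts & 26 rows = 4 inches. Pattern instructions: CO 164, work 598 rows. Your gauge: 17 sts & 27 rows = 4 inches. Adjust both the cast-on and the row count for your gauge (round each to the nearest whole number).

Cast on 174 stitches; work 621 rows.

Stitches: 164 × 17/16 = 174.25 → 174.
Rows: 598 × 27/26 = 621.00 → 621.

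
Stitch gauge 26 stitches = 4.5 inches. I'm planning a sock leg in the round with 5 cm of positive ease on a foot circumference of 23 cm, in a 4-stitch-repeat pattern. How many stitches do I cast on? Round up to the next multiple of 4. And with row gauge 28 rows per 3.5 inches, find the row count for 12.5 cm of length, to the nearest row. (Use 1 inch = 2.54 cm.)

Finished = 23 + 5 = 28 cm.
28 cm × 1/2.54 = 11.02 inches.
26/4.5 = 5.778 sts per in; 11.02 × 5.778 = 63.69 sts.
Next multiple of 4 → 64.
12.5 cm = 4.92 inches; × 8 = 39.37 → 39 rows.

Cast on 64 stitches; work 39 rows.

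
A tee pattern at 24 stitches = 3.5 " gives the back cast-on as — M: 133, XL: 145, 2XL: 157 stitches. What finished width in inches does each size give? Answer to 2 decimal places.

M 19.40 inches; XL 21.15 inches; 2XL 22.90 inches.

24/3.5 = 6.857 sts per in.
M: 133 / 6.857 = 19.396 → 19.40 in.
XL: 145 / 6.857 = 21.146 → 21.15 in.
2XL: 157 / 6.857 = 22.896 → 22.90 in.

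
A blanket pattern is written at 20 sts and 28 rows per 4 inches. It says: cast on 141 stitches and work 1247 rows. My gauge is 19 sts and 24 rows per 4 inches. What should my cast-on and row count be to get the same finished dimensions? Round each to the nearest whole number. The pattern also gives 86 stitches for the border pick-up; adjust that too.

Stitches: 141 × 19/20 = 133.95 → 134.
Rows: 1247 × 24/28 = 1068.86 → 1069.
border pick-up: 86 × 19/20 = 81.70 → 82.

Cast on 134 stitches; work 1069 rows; border pick-up 82 stitches.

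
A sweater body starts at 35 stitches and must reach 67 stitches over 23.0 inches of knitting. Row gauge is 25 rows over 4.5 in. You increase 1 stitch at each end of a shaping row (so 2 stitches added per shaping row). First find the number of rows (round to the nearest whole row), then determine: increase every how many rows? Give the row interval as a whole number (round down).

Increase every 8th row.

Rows = 23.0 × 5.556 = 127.8 → 128 rows.
Stitches to add: 32 → 16 shaping rows (at 2 st each).
128 / 16 = 8.00 → every 8 rows.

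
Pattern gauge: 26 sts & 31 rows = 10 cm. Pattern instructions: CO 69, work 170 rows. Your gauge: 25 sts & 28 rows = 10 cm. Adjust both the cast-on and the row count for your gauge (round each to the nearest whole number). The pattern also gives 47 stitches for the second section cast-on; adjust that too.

Cast on 66 stitches; work 154 rows; second section cast-on 45 stitches.

Stitches: 69 × 25/26 = 66.35 → 66.
Rows: 170 × 28/31 = 153.55 → 154.
second section cast-on: 47 × 25/26 = 45.19 → 45.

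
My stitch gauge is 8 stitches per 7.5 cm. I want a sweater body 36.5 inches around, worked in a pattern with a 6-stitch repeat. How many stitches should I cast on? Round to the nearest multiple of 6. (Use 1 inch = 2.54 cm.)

36.5 in = 36.5 × 2.54 = 92.71 cm.
8 / 7.5 = 1.067 sts/cm.
92.71 × 1.067 = 98.89 sts.
→ 96.

Cast on 96 stitches.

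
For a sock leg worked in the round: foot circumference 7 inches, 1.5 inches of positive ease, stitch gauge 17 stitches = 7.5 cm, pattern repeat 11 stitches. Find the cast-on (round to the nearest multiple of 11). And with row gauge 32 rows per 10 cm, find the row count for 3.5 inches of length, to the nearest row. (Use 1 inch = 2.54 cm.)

Cast on 44 stitches; work 28 rows.

Finished = 7 + 1.5 = 8.5 inches.
8.5 inches × 2.54 = 21.59 cm.
17/7.5 = 2.267 sts per cm; 21.59 × 2.267 = 48.94 sts.
Nearest multiple of 11 → 44.
3.5 inches = 8.89 cm; × 3.2 = 28.45 → 28 rows.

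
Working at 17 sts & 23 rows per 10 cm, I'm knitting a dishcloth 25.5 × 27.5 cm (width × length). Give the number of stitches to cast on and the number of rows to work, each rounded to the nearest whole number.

Stitch gauge = 17/10 = 1.7 sts/cm; 25.5 × 1.7 = 43.35 → 43 sts.
Row gauge = 23/10 = 2.3 rows/cm; 27.5 × 2.3 = 63.25 → 63 rows.

Cast on 43 stitches and work 63 rows.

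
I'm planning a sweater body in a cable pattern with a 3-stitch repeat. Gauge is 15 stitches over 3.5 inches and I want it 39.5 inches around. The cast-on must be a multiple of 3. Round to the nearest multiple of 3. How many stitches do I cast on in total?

168 stitches.

15 / 3.5 = 4.286 sts per inch.
39.5 × 4.286 = 169.29 sts.
Nearest multiple of 3: 168.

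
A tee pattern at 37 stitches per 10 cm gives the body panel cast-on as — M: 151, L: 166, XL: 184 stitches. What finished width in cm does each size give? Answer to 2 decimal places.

37/10 = 3.7 sts per cm.
M: 151 / 3.7 = 40.811 → 40.81 cm.
L: 166 / 3.7 = 44.865 → 44.86 cm.
XL: 184 / 3.7 = 49.730 → 49.73 cm.

M 40.81 cm; L 44.86 cm; XL 49.73 cm.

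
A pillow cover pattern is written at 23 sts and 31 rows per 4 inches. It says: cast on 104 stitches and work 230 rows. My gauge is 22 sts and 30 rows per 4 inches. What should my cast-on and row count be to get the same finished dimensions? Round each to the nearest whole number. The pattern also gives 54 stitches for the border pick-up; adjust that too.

Cast on 99 stitches; work 223 rows; border pick-up 52 stitches.

Stitches: 104 × 22/23 = 99.48 → 99.
Rows: 230 × 30/31 = 222.58 → 223.
border pick-up: 54 × 22/23 = 51.65 → 52.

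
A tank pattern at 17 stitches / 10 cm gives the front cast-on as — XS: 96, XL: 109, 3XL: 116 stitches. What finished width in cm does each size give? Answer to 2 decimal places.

17/10 = 1.7 sts per cm.
XS: 96 / 1.7 = 56.471 → 56.47 cm.
XL: 109 / 1.7 = 64.118 → 64.12 cm.
3XL: 116 / 1.7 = 68.235 → 68.24 cm.

XS 56.47 cm; XL 64.12 cm; 3XL 68.24 cm.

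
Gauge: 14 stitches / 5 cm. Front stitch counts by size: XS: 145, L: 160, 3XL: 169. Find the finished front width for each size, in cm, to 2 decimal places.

14/5 = 2.8 sts per cm.
XS: 145 / 2.8 = 51.786 → 51.79 cm.
L: 160 / 2.8 = 57.143 → 57.14 cm.
3XL: 169 / 2.8 = 60.357 → 60.36 cm.

XS 51.79 cm; L 57.14 cm; 3XL 60.36 cm.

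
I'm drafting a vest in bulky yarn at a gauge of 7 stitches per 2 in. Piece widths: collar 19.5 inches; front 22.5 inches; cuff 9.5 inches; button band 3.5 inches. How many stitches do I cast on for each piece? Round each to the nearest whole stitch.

collar 68; front 79; cuff 33; button band 12.

Rate = 7/2 = 3.5 sts per in.
collar: 19.5 × 3.5 = 68.25 → 68.
front: 22.5 × 3.5 = 78.75 → 79.
cuff: 9.5 × 3.5 = 33.25 → 33.
button band: 3.5 × 3.5 = 12.25 → 12.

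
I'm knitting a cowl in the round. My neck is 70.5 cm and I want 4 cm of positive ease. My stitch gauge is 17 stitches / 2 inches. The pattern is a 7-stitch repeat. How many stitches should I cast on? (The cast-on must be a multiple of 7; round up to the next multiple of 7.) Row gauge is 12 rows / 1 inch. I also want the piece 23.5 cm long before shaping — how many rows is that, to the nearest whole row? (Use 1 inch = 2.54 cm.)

Cast on 252 stitches; work 111 rows.

Finished = 70.5 + 4 = 74.5 cm.
74.5 cm × 1/2.54 = 29.33 inches.
17/2 = 8.5 sts per in; 29.33 × 8.5 = 249.31 sts.
Next multiple of 7 → 252.
23.5 cm = 9.25 inches; × 12 = 111.02 → 111 rows.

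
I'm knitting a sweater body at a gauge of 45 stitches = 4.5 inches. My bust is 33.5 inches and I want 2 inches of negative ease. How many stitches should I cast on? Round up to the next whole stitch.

315 stitches.

Finished = 33.5 − 2 = 31.5 in.
45 / 4.5 = 10 sts per inch.
31.50 × 10 = 315.00 sts.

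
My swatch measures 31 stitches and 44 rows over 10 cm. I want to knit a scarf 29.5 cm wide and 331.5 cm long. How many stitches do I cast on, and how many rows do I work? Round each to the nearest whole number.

Cast on 91 stitches and work 1459 rows.

Stitch gauge = 31/10 = 3.1 sts/cm; 29.5 × 3.1 = 91.45 → 91 sts.
Row gauge = 44/10 = 4.4 rows/cm; 331.5 × 4.4 = 1458.60 → 1459 rows.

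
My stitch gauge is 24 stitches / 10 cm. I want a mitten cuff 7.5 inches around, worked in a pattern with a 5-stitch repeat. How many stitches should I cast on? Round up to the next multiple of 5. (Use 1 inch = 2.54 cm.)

CO 50 sts.

7.5 in = 7.5 × 2.54 = 19.05 cm.
24 / 10 = 2.4 sts/cm.
19.05 × 2.4 = 45.72 sts.
→ 50.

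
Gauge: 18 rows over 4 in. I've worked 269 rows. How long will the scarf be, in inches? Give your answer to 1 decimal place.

59.8 inches.

18 rows / 4 inch = 4.5 rows per inch.
269 / 4.5 = 59.78 inches.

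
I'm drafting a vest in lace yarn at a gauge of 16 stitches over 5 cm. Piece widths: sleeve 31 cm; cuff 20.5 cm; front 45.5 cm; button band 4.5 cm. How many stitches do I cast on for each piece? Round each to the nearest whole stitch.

sleeve 99; cuff 66; front 146; button band 14.

Rate = 16/5 = 3.2 sts per cm.
sleeve: 31 × 3.2 = 99.20 → 99.
cuff: 20.5 × 3.2 = 65.60 → 66.
front: 45.5 × 3.2 = 145.60 → 146.
button band: 4.5 × 3.2 = 14.40 → 14.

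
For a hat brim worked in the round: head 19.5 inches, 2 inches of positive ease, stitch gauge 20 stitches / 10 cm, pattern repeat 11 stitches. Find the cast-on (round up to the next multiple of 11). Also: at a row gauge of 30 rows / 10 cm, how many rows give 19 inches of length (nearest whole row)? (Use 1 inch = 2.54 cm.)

Cast on 110 stitches; work 145 rows.

Finished = 19.5 + 2 = 21.5 inches.
21.5 inches × 2.54 = 54.61 cm.
20/10 = 2 sts per cm; 54.61 × 2 = 109.22 sts.
Next multiple of 11 → 110.
19 inches = 48.26 cm; × 3 = 144.78 → 145 rows.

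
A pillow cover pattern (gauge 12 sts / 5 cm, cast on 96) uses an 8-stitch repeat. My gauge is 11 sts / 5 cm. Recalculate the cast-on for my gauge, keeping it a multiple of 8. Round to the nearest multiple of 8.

Cast on 88 stitches.

96 × 11 / 12 = 88.00.
Nearest multiple of 8: 88.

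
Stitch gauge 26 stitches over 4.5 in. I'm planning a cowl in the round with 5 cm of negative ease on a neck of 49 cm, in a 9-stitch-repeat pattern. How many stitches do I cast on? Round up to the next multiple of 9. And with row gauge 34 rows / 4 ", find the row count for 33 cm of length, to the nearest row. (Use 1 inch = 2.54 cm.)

Finished = 49 − 5 = 44 cm.
44 cm × 1/2.54 = 17.32 inches.
26/4.5 = 5.778 sts per in; 17.32 × 5.778 = 100.09 sts.
Next multiple of 9 → 108.
33 cm = 12.99 inches; × 8.5 = 110.43 → 110 rows.

Cast on 108 stitches; work 110 rows.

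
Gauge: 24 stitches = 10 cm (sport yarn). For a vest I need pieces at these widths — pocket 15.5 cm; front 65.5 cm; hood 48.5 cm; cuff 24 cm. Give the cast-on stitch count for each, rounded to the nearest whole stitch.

Rate = 24/10 = 2.4 sts per cm.
pocket: 15.5 × 2.4 = 37.20 → 37.
front: 65.5 × 2.4 = 157.20 → 157.
hood: 48.5 × 2.4 = 116.40 → 116.
cuff: 24 × 2.4 = 57.60 → 58.

pocket 37; front 157; hood 116; cuff 58.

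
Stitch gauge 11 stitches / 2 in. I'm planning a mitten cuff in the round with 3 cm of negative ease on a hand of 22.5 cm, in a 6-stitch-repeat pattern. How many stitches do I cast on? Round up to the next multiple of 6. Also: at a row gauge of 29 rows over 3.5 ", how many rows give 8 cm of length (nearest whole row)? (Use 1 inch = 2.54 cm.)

Finished = 22.5 − 3 = 19.5 cm.
19.5 cm × 1/2.54 = 7.68 inches.
11/2 = 5.5 sts per in; 7.68 × 5.5 = 42.22 sts.
Next multiple of 6 → 48.
8 cm = 3.15 inches; × 8.286 = 26.10 → 26 rows.

Cast on 48 stitches; work 26 rows.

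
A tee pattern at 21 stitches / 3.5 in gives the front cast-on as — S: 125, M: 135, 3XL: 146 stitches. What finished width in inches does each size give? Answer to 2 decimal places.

S 20.83 inches; M 22.50 inches; 3XL 24.33 inches.

21/3.5 = 6 sts per in.
S: 125 / 6 = 20.833 → 20.83 in.
M: 135 / 6 = 22.500 → 22.50 in.
3XL: 146 / 6 = 24.333 → 24.33 in.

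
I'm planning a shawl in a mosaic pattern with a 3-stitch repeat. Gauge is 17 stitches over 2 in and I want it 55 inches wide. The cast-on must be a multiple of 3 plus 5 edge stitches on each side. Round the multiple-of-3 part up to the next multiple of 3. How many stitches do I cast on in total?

Cast on 469 stitches.

17 / 2 = 8.5 sts per inch.
55 × 8.5 = 467.50 sts.
Less 10 edge sts → 457.50 for the repeat.
Next multiple of 3: 459.
Add back 10 edge sts → 469.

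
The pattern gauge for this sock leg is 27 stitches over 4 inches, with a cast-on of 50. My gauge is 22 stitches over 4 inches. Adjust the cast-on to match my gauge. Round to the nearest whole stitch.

Scale factor = 22 / 27 = 0.815.
50 × 22 / 27 = 40.74 sts.
→ 41 sts.

Cast on 41 stitches.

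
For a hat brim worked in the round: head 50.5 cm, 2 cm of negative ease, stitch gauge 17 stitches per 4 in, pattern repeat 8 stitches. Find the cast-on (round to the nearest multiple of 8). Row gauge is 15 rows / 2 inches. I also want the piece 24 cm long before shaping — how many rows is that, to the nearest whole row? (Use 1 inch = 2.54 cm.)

Finished = 50.5 − 2 = 48.5 cm.
48.5 cm × 1/2.54 = 19.09 inches.
17/4 = 4.25 sts per in; 19.09 × 4.25 = 81.15 sts.
Nearest multiple of 8 → 80.
24 cm = 9.45 inches; × 7.5 = 70.87 → 71 rows.

Cast on 80 stitches; work 71 rows.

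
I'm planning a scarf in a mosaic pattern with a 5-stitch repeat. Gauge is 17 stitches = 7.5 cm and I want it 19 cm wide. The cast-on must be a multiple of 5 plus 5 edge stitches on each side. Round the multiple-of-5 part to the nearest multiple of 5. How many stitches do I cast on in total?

45 stitches.

17 / 7.5 = 2.267 sts per cm.
19 × 2.267 = 43.07 sts.
Less 10 edge sts → 33.07 for the repeat.
Nearest multiple of 5: 35.
Add back 10 edge sts → 45.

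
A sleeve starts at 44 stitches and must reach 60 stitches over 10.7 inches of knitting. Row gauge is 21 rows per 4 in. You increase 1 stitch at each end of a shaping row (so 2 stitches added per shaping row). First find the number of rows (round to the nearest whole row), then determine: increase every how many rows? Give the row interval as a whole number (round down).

Increase every 7th row.

Rows = 10.7 × 5.25 = 56.2 → 56 rows.
Stitches to add: 16 → 8 shaping rows (at 2 st each).
56 / 8 = 7.00 → every 7 rows.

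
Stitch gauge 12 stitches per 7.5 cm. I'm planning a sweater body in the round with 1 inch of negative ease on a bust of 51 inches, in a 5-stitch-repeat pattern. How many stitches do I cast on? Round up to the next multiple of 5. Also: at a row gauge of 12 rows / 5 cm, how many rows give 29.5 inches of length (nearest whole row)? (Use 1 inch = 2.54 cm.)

Finished = 51 − 1 = 50 inches.
50 inches × 2.54 = 127.00 cm.
12/7.5 = 1.6 sts per cm; 127.00 × 1.6 = 203.20 sts.
Next multiple of 5 → 205.
29.5 inches = 74.93 cm; × 2.4 = 179.83 → 180 rows.

Cast on 205 stitches; work 180 rows.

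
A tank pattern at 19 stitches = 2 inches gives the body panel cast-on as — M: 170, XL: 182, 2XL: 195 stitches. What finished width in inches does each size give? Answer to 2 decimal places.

19/2 = 9.5 sts per in.
M: 170 / 9.5 = 17.895 → 17.89 in.
XL: 182 / 9.5 = 19.158 → 19.16 in.
2XL: 195 / 9.5 = 20.526 → 20.53 in.

M 17.89 inches; XL 19.16 inches; 2XL 20.53 inches.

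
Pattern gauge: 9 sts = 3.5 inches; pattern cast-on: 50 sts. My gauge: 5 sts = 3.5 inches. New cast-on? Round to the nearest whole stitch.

Cast on 28 stitches.

Scale factor = 5 / 9 = 0.556.
50 × 5 / 9 = 27.78 sts.
→ 28 sts.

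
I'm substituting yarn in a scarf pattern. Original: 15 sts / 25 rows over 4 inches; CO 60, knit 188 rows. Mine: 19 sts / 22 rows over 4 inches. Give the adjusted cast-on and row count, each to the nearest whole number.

Cast on 76 stitches; work 165 rows.

Stitches: 60 × 19/15 = 76.00 → 76.
Rows: 188 × 22/25 = 165.44 → 165.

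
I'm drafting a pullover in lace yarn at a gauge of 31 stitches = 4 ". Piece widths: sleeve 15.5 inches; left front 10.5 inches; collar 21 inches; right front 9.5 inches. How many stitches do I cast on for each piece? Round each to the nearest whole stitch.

Rate = 31/4 = 7.75 sts per in.
sleeve: 15.5 × 7.75 = 120.12 → 120.
left front: 10.5 × 7.75 = 81.38 → 81.
collar: 21 × 7.75 = 162.75 → 163.
right front: 9.5 × 7.75 = 73.62 → 74.

sleeve 120; left front 81; collar 163; right front 74.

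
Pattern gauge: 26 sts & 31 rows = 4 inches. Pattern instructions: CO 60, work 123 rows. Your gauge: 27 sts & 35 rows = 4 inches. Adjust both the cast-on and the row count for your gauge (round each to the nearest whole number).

Stitches: 60 × 27/26 = 62.31 → 62.
Rows: 123 × 35/31 = 138.87 → 139.

Cast on 62 stitches; work 139 rows.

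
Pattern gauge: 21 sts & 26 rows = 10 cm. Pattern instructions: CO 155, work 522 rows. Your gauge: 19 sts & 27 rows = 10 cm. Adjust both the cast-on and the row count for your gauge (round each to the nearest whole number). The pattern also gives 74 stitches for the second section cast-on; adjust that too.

Stitches: 155 × 19/21 = 140.24 → 140.
Rows: 522 × 27/26 = 542.08 → 542.
second section cast-on: 74 × 19/21 = 66.95 → 67.

Cast on 140 stitches; work 542 rows; second section cast-on 67 stitches.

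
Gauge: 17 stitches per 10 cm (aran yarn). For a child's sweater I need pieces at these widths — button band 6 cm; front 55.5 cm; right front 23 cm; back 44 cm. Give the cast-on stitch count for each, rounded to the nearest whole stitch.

button band 10; front 94; right front 39; back 75.

Rate = 17/10 = 1.7 sts per cm.
button band: 6 × 1.7 = 10.20 → 10.
front: 55.5 × 1.7 = 94.35 → 94.
right front: 23 × 1.7 = 39.10 → 39.
back: 44 × 1.7 = 74.80 → 75.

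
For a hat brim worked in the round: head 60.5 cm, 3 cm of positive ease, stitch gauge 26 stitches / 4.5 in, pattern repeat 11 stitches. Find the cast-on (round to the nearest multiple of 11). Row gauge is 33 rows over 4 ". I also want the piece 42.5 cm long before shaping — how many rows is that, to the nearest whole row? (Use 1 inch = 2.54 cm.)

Cast on 143 stitches; work 138 rows.

Finished = 60.5 + 3 = 63.5 cm.
63.5 cm × 1/2.54 = 25.00 inches.
26/4.5 = 5.778 sts per in; 25.00 × 5.778 = 144.44 sts.
Nearest multiple of 11 → 143.
42.5 cm = 16.73 inches; × 8.25 = 138.04 → 138 rows.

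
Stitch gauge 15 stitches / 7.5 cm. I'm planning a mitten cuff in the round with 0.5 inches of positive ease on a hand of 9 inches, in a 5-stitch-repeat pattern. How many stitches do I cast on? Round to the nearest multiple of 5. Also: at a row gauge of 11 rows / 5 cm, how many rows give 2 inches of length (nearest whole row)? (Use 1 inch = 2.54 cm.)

Cast on 50 stitches; work 11 rows.

Finished = 9 + 0.5 = 9.5 inches.
9.5 inches × 2.54 = 24.13 cm.
15/7.5 = 2 sts per cm; 24.13 × 2 = 48.26 sts.
Nearest multiple of 5 → 50.
2 inches = 5.08 cm; × 2.2 = 11.18 → 11 rows.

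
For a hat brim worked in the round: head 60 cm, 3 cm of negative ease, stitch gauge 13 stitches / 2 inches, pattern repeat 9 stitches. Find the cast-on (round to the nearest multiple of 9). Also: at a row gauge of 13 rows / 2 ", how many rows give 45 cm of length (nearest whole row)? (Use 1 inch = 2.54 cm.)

Cast on 144 stitches; work 115 rows.

Finished = 60 − 3 = 57 cm.
57 cm × 1/2.54 = 22.44 inches.
13/2 = 6.5 sts per in; 22.44 × 6.5 = 145.87 sts.
Nearest multiple of 9 → 144.
45 cm = 17.72 inches; × 6.5 = 115.16 → 115 rows.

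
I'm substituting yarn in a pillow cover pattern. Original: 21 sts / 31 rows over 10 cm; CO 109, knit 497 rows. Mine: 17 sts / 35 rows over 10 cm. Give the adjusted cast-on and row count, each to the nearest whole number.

Stitches: 109 × 17/21 = 88.24 → 88.
Rows: 497 × 35/31 = 561.13 → 561.

Cast on 88 stitches; work 561 rows.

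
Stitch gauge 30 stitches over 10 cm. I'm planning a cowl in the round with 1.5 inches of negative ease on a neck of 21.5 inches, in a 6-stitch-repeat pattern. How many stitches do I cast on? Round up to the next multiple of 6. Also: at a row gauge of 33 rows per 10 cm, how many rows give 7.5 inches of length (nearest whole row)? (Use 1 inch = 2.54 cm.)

Finished = 21.5 − 1.5 = 20 inches.
20 inches × 2.54 = 50.80 cm.
30/10 = 3 sts per cm; 50.80 × 3 = 152.40 sts.
Next multiple of 6 → 156.
7.5 inches = 19.05 cm; × 3.3 = 62.87 → 63 rows.

Cast on 156 stitches; work 63 rows.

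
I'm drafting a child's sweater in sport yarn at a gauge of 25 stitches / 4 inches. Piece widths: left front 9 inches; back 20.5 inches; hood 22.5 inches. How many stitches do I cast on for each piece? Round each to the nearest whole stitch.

Rate = 25/4 = 6.25 sts per in.
left front: 9 × 6.25 = 56.25 → 56.
back: 20.5 × 6.25 = 128.12 → 128.
hood: 22.5 × 6.25 = 140.62 → 141.

left front 56; back 128; hood 141.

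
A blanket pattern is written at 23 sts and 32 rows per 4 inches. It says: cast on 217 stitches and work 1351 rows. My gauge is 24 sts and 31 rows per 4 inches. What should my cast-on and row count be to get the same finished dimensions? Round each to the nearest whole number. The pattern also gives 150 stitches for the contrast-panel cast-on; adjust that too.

Cast on 226 stitches; work 1309 rows; contrast-panel cast-on 157 stitches.

Stitches: 217 × 24/23 = 226.43 → 226.
Rows: 1351 × 31/32 = 1308.78 → 1309.
contrast-panel cast-on: 150 × 24/23 = 156.52 → 157.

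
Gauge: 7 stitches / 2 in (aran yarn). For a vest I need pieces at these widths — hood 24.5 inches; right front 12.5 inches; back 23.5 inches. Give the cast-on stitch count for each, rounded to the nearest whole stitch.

Rate = 7/2 = 3.5 sts per in.
hood: 24.5 × 3.5 = 85.75 → 86.
right front: 12.5 × 3.5 = 43.75 → 44.
back: 23.5 × 3.5 = 82.25 → 82.

hood 86; right front 44; back 82.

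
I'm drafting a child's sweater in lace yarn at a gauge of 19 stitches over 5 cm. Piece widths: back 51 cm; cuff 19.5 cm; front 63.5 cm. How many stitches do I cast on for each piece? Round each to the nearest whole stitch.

back 194; cuff 74; front 241.

Rate = 19/5 = 3.8 sts per cm.
back: 51 × 3.8 = 193.80 → 194.
cuff: 19.5 × 3.8 = 74.10 → 74.
front: 63.5 × 3.8 = 241.30 → 241.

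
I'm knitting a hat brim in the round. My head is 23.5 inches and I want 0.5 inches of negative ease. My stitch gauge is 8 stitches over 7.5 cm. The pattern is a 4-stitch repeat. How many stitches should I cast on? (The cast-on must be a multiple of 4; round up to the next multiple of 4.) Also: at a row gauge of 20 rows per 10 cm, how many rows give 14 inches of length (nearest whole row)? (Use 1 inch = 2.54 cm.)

Cast on 64 stitches; work 71 rows.

Finished = 23.5 − 0.5 = 23 inches.
23 inches × 2.54 = 58.42 cm.
8/7.5 = 1.067 sts per cm; 58.42 × 1.067 = 62.31 sts.
Next multiple of 4 → 64.
14 inches = 35.56 cm; × 2 = 71.12 → 71 rows.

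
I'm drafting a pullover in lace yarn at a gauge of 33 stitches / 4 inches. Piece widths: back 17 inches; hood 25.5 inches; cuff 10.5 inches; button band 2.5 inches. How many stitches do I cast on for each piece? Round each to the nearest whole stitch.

back 140; hood 210; cuff 87; button band 21.

Rate = 33/4 = 8.25 sts per in.
back: 17 × 8.25 = 140.25 → 140.
hood: 25.5 × 8.25 = 210.38 → 210.
cuff: 10.5 × 8.25 = 86.62 → 87.
button band: 2.5 × 8.25 = 20.62 → 21.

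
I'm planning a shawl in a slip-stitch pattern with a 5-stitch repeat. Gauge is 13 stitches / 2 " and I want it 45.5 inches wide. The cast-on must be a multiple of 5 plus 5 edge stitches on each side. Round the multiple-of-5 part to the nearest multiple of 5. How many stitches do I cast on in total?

CO 295 sts.

13 / 2 = 6.5 sts per inch.
45.5 × 6.5 = 295.75 sts.
Less 10 edge sts → 285.75 for the repeat.
Nearest multiple of 5: 285.
Add back 10 edge sts → 295.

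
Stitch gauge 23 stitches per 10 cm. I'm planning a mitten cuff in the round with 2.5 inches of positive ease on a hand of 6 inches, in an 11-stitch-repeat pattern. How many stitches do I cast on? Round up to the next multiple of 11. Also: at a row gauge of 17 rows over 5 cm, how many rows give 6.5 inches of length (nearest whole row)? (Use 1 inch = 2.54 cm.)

Cast on 55 stitches; work 56 rows.

Finished = 6 + 2.5 = 8.5 inches.
8.5 inches × 2.54 = 21.59 cm.
23/10 = 2.3 sts per cm; 21.59 × 2.3 = 49.66 sts.
Next multiple of 11 → 55.
6.5 inches = 16.51 cm; × 3.4 = 56.13 → 56 rows.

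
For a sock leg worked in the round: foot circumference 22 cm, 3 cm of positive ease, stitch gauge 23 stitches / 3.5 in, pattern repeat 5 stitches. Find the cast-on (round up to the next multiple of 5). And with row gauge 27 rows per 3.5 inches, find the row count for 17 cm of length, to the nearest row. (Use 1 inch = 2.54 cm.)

Finished = 22 + 3 = 25 cm.
25 cm × 1/2.54 = 9.84 inches.
23/3.5 = 6.571 sts per in; 9.84 × 6.571 = 64.68 sts.
Next multiple of 5 → 65.
17 cm = 6.69 inches; × 7.714 = 51.63 → 52 rows.

Cast on 65 stitches; work 52 rows.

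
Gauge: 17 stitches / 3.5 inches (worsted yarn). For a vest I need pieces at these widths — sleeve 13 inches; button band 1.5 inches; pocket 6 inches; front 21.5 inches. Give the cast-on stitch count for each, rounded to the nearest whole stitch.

Rate = 17/3.5 = 4.857 sts per in.
sleeve: 13 × 4.857 = 63.14 → 63.
button band: 1.5 × 4.857 = 7.29 → 7.
pocket: 6 × 4.857 = 29.14 → 29.
front: 21.5 × 4.857 = 104.43 → 104.

sleeve 63; button band 7; pocket 29; front 104.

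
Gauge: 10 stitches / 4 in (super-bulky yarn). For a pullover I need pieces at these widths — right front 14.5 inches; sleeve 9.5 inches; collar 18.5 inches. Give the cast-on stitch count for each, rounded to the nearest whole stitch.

Rate = 10/4 = 2.5 sts per in.
right front: 14.5 × 2.5 = 36.25 → 36.
sleeve: 9.5 × 2.5 = 23.75 → 24.
collar: 18.5 × 2.5 = 46.25 → 46.

right front 36; sleeve 24; collar 46.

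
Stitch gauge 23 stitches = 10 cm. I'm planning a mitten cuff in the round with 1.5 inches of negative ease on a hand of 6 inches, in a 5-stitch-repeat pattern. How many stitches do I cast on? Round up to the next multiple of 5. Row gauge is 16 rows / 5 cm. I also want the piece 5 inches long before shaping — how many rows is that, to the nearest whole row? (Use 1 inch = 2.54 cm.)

Finished = 6 − 1.5 = 4.5 inches.
4.5 inches × 2.54 = 11.43 cm.
23/10 = 2.3 sts per cm; 11.43 × 2.3 = 26.29 sts.
Next multiple of 5 → 30.
5 inches = 12.70 cm; × 3.2 = 40.64 → 41 rows.

Cast on 30 stitches; work 41 rows.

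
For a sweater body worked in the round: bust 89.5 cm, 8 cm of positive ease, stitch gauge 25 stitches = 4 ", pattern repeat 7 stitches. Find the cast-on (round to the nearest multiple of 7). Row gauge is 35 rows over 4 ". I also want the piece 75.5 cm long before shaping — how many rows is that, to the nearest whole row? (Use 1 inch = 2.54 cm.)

Finished = 89.5 + 8 = 97.5 cm.
97.5 cm × 1/2.54 = 38.39 inches.
25/4 = 6.25 sts per in; 38.39 × 6.25 = 239.91 sts.
Nearest multiple of 7 → 238.
75.5 cm = 29.72 inches; × 8.75 = 260.09 → 260 rows.

Cast on 238 stitches; work 260 rows.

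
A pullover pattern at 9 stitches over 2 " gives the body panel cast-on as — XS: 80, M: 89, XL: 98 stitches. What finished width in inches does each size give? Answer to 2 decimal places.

XS 17.78 inches; M 19.78 inches; XL 21.78 inches.

9/2 = 4.5 sts per in.
XS: 80 / 4.5 = 17.778 → 17.78 in.
M: 89 / 4.5 = 19.778 → 19.78 in.
XL: 98 / 4.5 = 21.778 → 21.78 in.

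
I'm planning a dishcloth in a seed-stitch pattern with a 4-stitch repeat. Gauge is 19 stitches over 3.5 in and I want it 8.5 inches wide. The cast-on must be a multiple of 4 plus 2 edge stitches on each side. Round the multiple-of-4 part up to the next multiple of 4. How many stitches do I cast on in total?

48 stitches.

19 / 3.5 = 5.429 sts per inch.
8.5 × 5.429 = 46.14 sts.
Less 4 edge sts → 42.14 for the repeat.
Next multiple of 4: 44.
Add back 4 edge sts → 48.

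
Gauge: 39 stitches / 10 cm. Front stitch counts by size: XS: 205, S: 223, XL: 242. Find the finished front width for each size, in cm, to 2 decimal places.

39/10 = 3.9 sts per cm.
XS: 205 / 3.9 = 52.564 → 52.56 cm.
S: 223 / 3.9 = 57.179 → 57.18 cm.
XL: 242 / 3.9 = 62.051 → 62.05 cm.

XS 52.56 cm; S 57.18 cm; XL 62.05 cm.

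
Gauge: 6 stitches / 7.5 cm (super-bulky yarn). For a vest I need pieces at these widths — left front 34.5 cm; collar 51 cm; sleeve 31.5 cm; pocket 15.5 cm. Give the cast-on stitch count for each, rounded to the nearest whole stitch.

left front 28; collar 41; sleeve 25; pocket 12.

Rate = 6/7.5 = 0.8 sts per cm.
left front: 34.5 × 0.8 = 27.60 → 28.
collar: 51 × 0.8 = 40.80 → 41.
sleeve: 31.5 × 0.8 = 25.20 → 25.
pocket: 15.5 × 0.8 = 12.40 → 12.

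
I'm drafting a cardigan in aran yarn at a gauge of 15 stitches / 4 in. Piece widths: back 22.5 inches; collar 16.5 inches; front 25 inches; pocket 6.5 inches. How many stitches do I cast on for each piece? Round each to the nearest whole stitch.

Rate = 15/4 = 3.75 sts per in.
back: 22.5 × 3.75 = 84.38 → 84.
collar: 16.5 × 3.75 = 61.88 → 62.
front: 25 × 3.75 = 93.75 → 94.
pocket: 6.5 × 3.75 = 24.38 → 24.

back 84; collar 62; front 94; pocket 24.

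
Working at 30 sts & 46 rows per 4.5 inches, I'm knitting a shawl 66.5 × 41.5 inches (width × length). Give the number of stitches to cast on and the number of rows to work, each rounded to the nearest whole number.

Cast on 443 stitches and work 424 rows.

Stitch gauge = 30/4.5 = 6.667 sts/in; 66.5 × 6.667 = 443.33 → 443 sts.
Row gauge = 46/4.5 = 10.222 rows/in; 41.5 × 10.222 = 424.22 → 424 rows.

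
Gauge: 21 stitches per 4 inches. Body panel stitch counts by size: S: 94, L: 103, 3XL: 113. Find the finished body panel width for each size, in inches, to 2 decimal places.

S 17.90 inches; L 19.62 inches; 3XL 21.52 inches.

21/4 = 5.25 sts per in.
S: 94 / 5.25 = 17.905 → 17.90 in.
L: 103 / 5.25 = 19.619 → 19.62 in.
3XL: 113 / 5.25 = 21.524 → 21.52 in.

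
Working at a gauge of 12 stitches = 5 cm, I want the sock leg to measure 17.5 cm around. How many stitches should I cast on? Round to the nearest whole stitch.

Cast on 42 stitches.

12 stitches / 5 cm = 2.4 stitches per cm.
17.5 × 2.4 = 42.00 stitches.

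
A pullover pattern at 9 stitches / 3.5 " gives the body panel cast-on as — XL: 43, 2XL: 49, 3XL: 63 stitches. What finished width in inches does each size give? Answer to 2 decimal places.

9/3.5 = 2.571 sts per in.
XL: 43 / 2.571 = 16.722 → 16.72 in.
2XL: 49 / 2.571 = 19.056 → 19.06 in.
3XL: 63 / 2.571 = 24.500 → 24.50 in.

XL 16.72 inches; 2XL 19.06 inches; 3XL 24.50 inches.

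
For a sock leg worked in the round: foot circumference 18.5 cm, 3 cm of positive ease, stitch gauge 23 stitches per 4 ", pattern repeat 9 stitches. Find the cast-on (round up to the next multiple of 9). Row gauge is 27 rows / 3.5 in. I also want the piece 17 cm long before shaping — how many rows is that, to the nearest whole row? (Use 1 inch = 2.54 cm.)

Cast on 54 stitches; work 52 rows.

Finished = 18.5 + 3 = 21.5 cm.
21.5 cm × 1/2.54 = 8.46 inches.
23/4 = 5.75 sts per in; 8.46 × 5.75 = 48.67 sts.
Next multiple of 9 → 54.
17 cm = 6.69 inches; × 7.714 = 51.63 → 52 rows.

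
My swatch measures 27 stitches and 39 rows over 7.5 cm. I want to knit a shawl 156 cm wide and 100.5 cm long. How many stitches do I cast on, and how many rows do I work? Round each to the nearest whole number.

Stitch gauge = 27/7.5 = 3.6 sts/cm; 156 × 3.6 = 561.60 → 562 sts.
Row gauge = 39/7.5 = 5.2 rows/cm; 100.5 × 5.2 = 522.60 → 523 rows.

Cast on 562 stitches and work 523 rows.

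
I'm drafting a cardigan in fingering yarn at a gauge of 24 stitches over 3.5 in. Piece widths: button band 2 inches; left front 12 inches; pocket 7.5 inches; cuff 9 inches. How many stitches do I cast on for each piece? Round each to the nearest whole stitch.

button band 14; left front 82; pocket 51; cuff 62.

Rate = 24/3.5 = 6.857 sts per in.
button band: 2 × 6.857 = 13.71 → 14.
left front: 12 × 6.857 = 82.29 → 82.
pocket: 7.5 × 6.857 = 51.43 → 51.
cuff: 9 × 6.857 = 61.71 → 62.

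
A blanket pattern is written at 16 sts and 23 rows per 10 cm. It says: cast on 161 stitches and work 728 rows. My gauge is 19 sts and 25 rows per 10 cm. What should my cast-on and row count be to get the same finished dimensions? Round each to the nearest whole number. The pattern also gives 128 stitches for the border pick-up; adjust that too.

Cast on 191 stitches; work 791 rows; border pick-up 152 stitches.

Stitches: 161 × 19/16 = 191.19 → 191.
Rows: 728 × 25/23 = 791.30 → 791.
border pick-up: 128 × 19/16 = 152.00 → 152.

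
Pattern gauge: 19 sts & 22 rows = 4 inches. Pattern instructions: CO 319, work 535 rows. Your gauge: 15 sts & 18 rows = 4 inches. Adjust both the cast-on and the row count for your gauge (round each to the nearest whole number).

Cast on 252 stitches; work 438 rows.

Stitches: 319 × 15/19 = 251.84 → 252.
Rows: 535 × 18/22 = 437.73 → 438.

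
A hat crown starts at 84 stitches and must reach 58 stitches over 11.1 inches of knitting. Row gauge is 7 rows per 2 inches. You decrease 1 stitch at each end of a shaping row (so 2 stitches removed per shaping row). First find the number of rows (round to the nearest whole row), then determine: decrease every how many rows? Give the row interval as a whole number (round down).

Rows = 11.1 × 3.5 = 38.9 → 39 rows.
Stitches to remove: 26 → 13 shaping rows (at 2 st each).
39 / 13 = 3.00 → every 3 rows.

Decrease every 3rd row.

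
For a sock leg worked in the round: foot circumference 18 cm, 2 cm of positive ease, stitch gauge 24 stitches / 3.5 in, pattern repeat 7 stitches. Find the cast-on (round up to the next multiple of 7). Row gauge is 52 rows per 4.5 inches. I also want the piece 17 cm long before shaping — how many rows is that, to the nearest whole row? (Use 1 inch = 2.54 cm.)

Cast on 56 stitches; work 77 rows.

Finished = 18 + 2 = 20 cm.
20 cm × 1/2.54 = 7.87 inches.
24/3.5 = 6.857 sts per in; 7.87 × 6.857 = 53.99 sts.
Next multiple of 7 → 56.
17 cm = 6.69 inches; × 11.556 = 77.34 → 77 rows.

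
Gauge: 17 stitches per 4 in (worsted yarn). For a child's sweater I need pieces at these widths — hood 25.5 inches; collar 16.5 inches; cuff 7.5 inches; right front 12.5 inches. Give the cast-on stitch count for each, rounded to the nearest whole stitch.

hood 108; collar 70; cuff 32; right front 53.

Rate = 17/4 = 4.25 sts per in.
hood: 25.5 × 4.25 = 108.38 → 108.
collar: 16.5 × 4.25 = 70.12 → 70.
cuff: 7.5 × 4.25 = 31.88 → 32.
right front: 12.5 × 4.25 = 53.12 → 53.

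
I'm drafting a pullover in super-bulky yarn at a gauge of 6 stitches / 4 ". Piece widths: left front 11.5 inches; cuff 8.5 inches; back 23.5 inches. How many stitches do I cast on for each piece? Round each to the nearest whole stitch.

Rate = 6/4 = 1.5 sts per in.
left front: 11.5 × 1.5 = 17.25 → 17.
cuff: 8.5 × 1.5 = 12.75 → 13.
back: 23.5 × 1.5 = 35.25 → 35.

left front 17; cuff 13; back 35.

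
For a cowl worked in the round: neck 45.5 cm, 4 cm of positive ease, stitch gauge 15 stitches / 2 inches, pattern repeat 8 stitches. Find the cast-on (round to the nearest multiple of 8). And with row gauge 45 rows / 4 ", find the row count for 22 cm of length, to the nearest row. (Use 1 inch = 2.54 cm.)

Finished = 45.5 + 4 = 49.5 cm.
49.5 cm × 1/2.54 = 19.49 inches.
15/2 = 7.5 sts per in; 19.49 × 7.5 = 146.16 sts.
Nearest multiple of 8 → 144.
22 cm = 8.66 inches; × 11.25 = 97.44 → 97 rows.

Cast on 144 stitches; work 97 rows.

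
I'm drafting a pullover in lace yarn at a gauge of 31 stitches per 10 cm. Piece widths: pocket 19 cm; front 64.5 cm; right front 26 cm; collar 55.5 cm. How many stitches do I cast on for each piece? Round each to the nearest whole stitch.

Rate = 31/10 = 3.1 sts per cm.
pocket: 19 × 3.1 = 58.90 → 59.
front: 64.5 × 3.1 = 199.95 → 200.
right front: 26 × 3.1 = 80.60 → 81.
collar: 55.5 × 3.1 = 172.05 → 172.

pocket 59; front 200; right front 81; collar 172.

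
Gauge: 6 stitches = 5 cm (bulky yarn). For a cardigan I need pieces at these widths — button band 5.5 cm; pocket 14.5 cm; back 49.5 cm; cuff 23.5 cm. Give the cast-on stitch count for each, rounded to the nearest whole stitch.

Rate = 6/5 = 1.2 sts per cm.
button band: 5.5 × 1.2 = 6.60 → 7.
pocket: 14.5 × 1.2 = 17.40 → 17.
back: 49.5 × 1.2 = 59.40 → 59.
cuff: 23.5 × 1.2 = 28.20 → 28.

button band 7; pocket 17; back 59; cuff 28.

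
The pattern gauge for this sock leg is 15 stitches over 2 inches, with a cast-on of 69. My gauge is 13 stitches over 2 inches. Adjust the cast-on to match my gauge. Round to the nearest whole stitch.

60 stitches.

Scale factor = 13 / 15 = 0.867.
69 × 13 / 15 = 59.80 sts.
→ 60 sts.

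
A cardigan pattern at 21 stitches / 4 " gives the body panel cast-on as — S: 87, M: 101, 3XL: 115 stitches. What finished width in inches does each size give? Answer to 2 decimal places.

S 16.57 inches; M 19.24 inches; 3XL 21.90 inches.

21/4 = 5.25 sts per in.
S: 87 / 5.25 = 16.571 → 16.57 in.
M: 101 / 5.25 = 19.238 → 19.24 in.
3XL: 115 / 5.25 = 21.905 → 21.90 in.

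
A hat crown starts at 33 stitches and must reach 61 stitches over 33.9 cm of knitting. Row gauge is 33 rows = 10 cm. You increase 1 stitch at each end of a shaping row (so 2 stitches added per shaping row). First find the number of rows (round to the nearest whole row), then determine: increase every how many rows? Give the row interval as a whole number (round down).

Increase every 8th row.

Rows = 33.9 × 3.3 = 111.9 → 112 rows.
Stitches to add: 28 → 14 shaping rows (at 2 st each).
112 / 14 = 8.00 → every 8 rows.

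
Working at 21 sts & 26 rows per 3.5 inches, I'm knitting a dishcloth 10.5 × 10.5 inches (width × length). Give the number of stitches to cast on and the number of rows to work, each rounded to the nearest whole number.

Cast on 63 stitches and work 78 rows.

Stitch gauge = 21/3.5 = 6 sts/in; 10.5 × 6 = 63.00 → 63 sts.
Row gauge = 26/3.5 = 7.429 rows/in; 10.5 × 7.429 = 78.00 → 78 rows.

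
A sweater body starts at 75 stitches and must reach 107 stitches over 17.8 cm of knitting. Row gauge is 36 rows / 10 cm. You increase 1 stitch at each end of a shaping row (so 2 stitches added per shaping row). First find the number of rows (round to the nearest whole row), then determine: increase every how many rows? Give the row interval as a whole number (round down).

Rows = 17.8 × 3.6 = 64.1 → 64 rows.
Stitches to add: 32 → 16 shaping rows (at 2 st each).
64 / 16 = 4.00 → every 4 rows.

Increase every 4th row.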